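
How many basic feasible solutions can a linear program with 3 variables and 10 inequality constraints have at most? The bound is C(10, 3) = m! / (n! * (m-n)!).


Each vertex corresponds to some choice of n active constraints out of m, so the number of vertices is at most C(m, n) = m! / (n!(m-n)!).
m = 10, n = 3
Numerator: 10 * 9 * 8
Denominator: 3! = 6
C(10, 3) = 120


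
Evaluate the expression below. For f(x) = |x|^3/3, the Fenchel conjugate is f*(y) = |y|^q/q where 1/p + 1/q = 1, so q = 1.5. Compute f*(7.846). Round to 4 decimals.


The conjugate exponent q satisfies 1/p + 1/q = 1.
p = 3, so q = 3/(3 - 1) = 1.5
|y|^q = 7.846^1.5 = 21.9772
f*(7.846) = 21.9772 / 1.5 = 14.6515


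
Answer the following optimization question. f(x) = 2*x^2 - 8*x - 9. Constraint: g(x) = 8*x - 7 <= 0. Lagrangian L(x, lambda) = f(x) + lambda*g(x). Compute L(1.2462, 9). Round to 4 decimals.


Step 1: Evaluate f(x).
f(1.2462) = 2*1.2462^2 - 8*1.2462 - 9 = -15.8636
Step 2: Evaluate g(x).
g(1.2462) = 8*1.2462 - 7 = 2.9696
Step 3: Compute Lagrangian.
L = -15.8636 + 9*2.9696 = 10.8628


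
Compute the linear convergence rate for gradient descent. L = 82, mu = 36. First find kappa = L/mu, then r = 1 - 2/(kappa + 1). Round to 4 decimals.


Step 1: Compute the condition number.
kappa = L/mu = 82/36 = 2.2778
Step 2: Compute the convergence rate.
r = 1 - 2/(kappa + 1) = 1 - 2*mu/(L + mu) = (L - mu)/(L + mu) = 46/118 = 0.3898


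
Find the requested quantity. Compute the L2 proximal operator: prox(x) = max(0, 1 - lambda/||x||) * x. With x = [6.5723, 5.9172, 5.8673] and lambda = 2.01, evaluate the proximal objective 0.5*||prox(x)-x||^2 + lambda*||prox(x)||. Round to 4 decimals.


Step 1: Compute ||x||.
||x|| = 10.6129
Step 2: Compute scaling factor.
scale = max(0, 1 - 2.01/10.6129) = 0.8106
Step 3: prox(x) = [5.3276, 4.7965, 4.7561]
||prox(x)|| = 8.6029
Step 4: Proximal objective.
0.5*||prox-x||^2 = 2.0201
lambda*||prox|| = 17.2918
Total = 19.3119


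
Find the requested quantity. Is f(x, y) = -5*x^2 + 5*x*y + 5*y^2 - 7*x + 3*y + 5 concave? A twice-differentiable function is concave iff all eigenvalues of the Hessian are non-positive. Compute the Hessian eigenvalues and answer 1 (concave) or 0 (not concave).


The Hessian of f(x,y) = -5*x^2 + 5*x*y + 5*y^2 - 7*x + 3*y + 5 is:
H = [[-10, 5], [5, 10]]
Trace = -10 + 10 = 0
Determinant = -10*10 - (5)^2 = -125
Discriminant = (0)^2 - 4*-125 = 500.0
Eigenvalues: lambda_1 = -11.1803, lambda_2 = 11.1803
The function is not concave.

0


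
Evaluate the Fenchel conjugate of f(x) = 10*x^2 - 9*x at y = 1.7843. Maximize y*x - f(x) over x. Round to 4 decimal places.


f*(y) = sup_x {y*x - a*x^2 - b*x} = sup_x {(y-b)*x - a*x^2}
FOC: (y - b) - 2a*x = 0 => x* = (y - b)/(2a)
x* = (1.7843 + 9)/(2*10) = 0.5392
f*(1.7843) = (y-b)^2/(4a) = (1.7843 + 9)^2/(4*10)
= 116.3011/40 = 2.9075


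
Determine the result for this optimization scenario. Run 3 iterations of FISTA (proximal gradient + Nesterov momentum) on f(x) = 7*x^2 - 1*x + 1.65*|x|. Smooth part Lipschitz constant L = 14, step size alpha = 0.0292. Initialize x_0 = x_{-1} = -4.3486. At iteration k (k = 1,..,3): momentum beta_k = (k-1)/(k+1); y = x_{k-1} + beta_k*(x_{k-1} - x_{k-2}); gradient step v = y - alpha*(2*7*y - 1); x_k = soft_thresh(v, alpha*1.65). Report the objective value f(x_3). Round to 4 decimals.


FISTA on f(x) = 7*x^2 - 1*x + 1.65*|x|
L = 14, alpha = 0.0292
Iteration 1: beta = 0.0, y = -4.3486 + 0.0*(-4.3486 + 4.3486) = -4.3486
  grad(y) = -61.8804, v = y - alpha*grad = -2.5417
  prox(v) = soft_thresh(-2.5417, 0.0482) = -2.4935
Iteration 2: beta = 0.3333, y = -2.4935 + 0.3333*(-2.4935 + 4.3486) = -1.8751
  grad(y) = -27.2521, v = y - alpha*grad = -1.0794
  prox(v) = soft_thresh(-1.0794, 0.0482) = -1.0312
Iteration 3: beta = 0.5, y = -1.0312 + 0.5*(-1.0312 + 2.4935) = -0.3001
  grad(y) = -5.2008, v = y - alpha*grad = -0.1482
  prox(v) = soft_thresh(-0.1482, 0.0482) = -0.1
f(x_3) = 7*(-0.1)^2 - 1*(-0.1) + 1.65*|-0.1| = 0.3351


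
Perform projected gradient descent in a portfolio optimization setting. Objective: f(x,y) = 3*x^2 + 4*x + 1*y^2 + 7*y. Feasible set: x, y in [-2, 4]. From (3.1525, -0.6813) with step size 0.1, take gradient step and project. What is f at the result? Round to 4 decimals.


Step 1: Compute gradient at (3.1525, -0.6813).
grad_x = 2*3*3.1525 + 4 = 22.915
grad_y = 2*1*-0.6813 + 7 = 5.6374
Step 2: Gradient step.
x_raw = 3.1525 - 0.1*22.915 = 0.861
y_raw = -0.6813 - 0.1*5.6374 = -1.245
Step 3: Project onto [-2, 4].
x_proj = clip(0.861) = 0.861
y_proj = clip(-1.245) = -1.245
Step 4: Evaluate f.
f(0.861, -1.245) = -1.4972


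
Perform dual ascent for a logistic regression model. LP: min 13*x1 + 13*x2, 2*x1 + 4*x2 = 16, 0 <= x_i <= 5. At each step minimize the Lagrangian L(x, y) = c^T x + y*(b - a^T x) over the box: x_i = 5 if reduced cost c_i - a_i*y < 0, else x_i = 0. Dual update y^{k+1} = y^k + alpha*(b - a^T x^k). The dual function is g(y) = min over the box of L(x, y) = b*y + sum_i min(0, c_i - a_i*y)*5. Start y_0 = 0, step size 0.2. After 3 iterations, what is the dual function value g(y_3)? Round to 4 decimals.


Dual ascent for LP: min 13*x1 + 13*x2, 2*x1 + 4*x2 = 16, 0 <= x_i <= 5
Step 1: y^k = 0.0, reduced costs: (13.0, 13.0)
  x^k = (0.0, 0.0), subgradient = b - a^T x = 16.0
  y^{k+1} = 0.0 + 0.2*16.0 = 3.2
Step 2: y^k = 3.2, reduced costs: (6.6, 0.2)
  x^k = (0.0, 0.0), subgradient = b - a^T x = 16.0
  y^{k+1} = 3.2 + 0.2*16.0 = 6.4
Step 3: y^k = 6.4, reduced costs: (0.2, -12.6)
  x^k = (0.0, 5.0), subgradient = b - a^T x = -4.0
  y^{k+1} = 6.4 + 0.2*-4.0 = 5.6
Dual objective at y_3 = 5.6: reduced costs (1.8, -9.4), box minimizer x = (0.0, 5.0)
g(y_3) = b*y + (c1 - a1*y)*x1 + (c2 - a2*y)*x2 = 16*5.6 + 1.8*0.0 + (-9.4)*5.0 = 89.6 + 0.0 - 47.0 = 42.6


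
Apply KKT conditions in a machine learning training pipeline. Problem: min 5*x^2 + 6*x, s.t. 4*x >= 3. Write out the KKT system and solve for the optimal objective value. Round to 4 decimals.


Step 1: Try lambda = 0 (constraint inactive).
x_unc = -6/(2*5) = -0.6
Check: 4*-0.6 = -2.4 < 3 -- violated!
Step 2: Constraint must be active: 4*x = 3
x* = 3/4 = 0.75
lambda = (2*5*0.75 + 6)/4 = 3.375
Step 3: Compute optimal value.
f(x*) = 5*0.75^2 + 6*0.75 = 7.3125


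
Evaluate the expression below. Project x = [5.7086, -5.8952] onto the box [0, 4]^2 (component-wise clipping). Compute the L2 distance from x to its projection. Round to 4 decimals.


Project each component onto [0, 4].
clip(5.7086) = 4.0, clip(-5.8952) = 0.0
Projection = [4.0, 0.0]
Squared diffs: [2.9193, 34.7534]
Distance = sqrt(37.6727) = 6.1378


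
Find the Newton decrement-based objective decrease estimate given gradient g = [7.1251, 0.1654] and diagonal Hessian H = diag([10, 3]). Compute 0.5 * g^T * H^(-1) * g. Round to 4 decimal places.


Step 1: H is diagonal, so H^(-1) * g = [0.7125, 0.0551].
Step 2: g^T H^(-1) g = sum_i g_i^2 / H_ii
  = (7.1251)^2/10 + (0.1654)^2/3
  = 5.0767 + 0.0091 = 5.0858
Step 3: Objective decrease = 0.5 * g^T H^(-1) g = 2.5429


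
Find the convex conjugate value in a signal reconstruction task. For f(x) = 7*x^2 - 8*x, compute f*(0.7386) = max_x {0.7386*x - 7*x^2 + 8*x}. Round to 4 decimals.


f*(y) = sup_x {y*x - a*x^2 - b*x} = sup_x {(y-b)*x - a*x^2}
FOC: (y - b) - 2a*x = 0 => x* = (y - b)/(2a)
x* = (0.7386 + 8)/(2*7) = 0.6242
f*(0.7386) = (y-b)^2/(4a) = (0.7386 + 8)^2/(4*7)
= 76.3631/28 = 2.7273


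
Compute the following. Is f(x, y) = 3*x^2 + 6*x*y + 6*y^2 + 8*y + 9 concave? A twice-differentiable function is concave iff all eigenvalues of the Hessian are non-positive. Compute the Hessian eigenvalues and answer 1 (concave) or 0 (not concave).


The Hessian of f(x,y) = 3*x^2 + 6*x*y + 6*y^2 + 8*y + 9 is:
H = [[6, 6], [6, 12]]
Trace = 6 + 12 = 18
Determinant = 6*12 - (6)^2 = 36
Discriminant = (18)^2 - 4*36 = 180.0
Eigenvalues: lambda_1 = 2.2918, lambda_2 = 15.7082
The function is not concave.

0


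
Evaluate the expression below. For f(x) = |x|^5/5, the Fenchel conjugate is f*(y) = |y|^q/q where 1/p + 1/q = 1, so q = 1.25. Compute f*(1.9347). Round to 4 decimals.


The conjugate exponent q satisfies 1/p + 1/q = 1.
p = 5, so q = 5/(5 - 1) = 1.25
|y|^q = 1.9347^1.25 = 2.2817
f*(1.9347) = 2.2817 / 1.25 = 1.8254


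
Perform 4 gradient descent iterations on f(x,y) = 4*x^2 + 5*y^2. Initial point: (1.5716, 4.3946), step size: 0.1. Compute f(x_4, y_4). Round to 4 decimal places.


Gradient descent on f(x,y) = 4*x^2 + 5*y^2.
Starting point: (1.5716, 4.3946), alpha = 0.1
Step 1: grad_x = 2*4*1.5716 = 12.5728, grad_y = 2*5*4.3946 = 43.946
  x_1 = 1.5716 - 0.1*12.5728 = 0.3143
  y_1 = 4.3946 - 0.1*43.946 = 0.0
Step 2: grad_x = 2*4*0.3143 = 2.5146, grad_y = 2*5*0.0 = 0.0
  x_2 = 0.3143 - 0.1*2.5146 = 0.0629
  y_2 = 0.0 - 0.1*0.0 = 0.0
Step 3: grad_x = 2*4*0.0629 = 0.5029, grad_y = 2*5*0.0 = 0.0
  x_3 = 0.0629 - 0.1*0.5029 = 0.0126
  y_3 = 0.0 - 0.1*0.0 = 0.0
Step 4: grad_x = 2*4*0.0126 = 0.1006, grad_y = 2*5*0.0 = 0.0
  x_4 = 0.0126 - 0.1*0.1006 = 0.0025
  y_4 = 0.0 - 0.1*0.0 = 0.0
f(0.0025, 0.0) = 4*0.0025^2 + 5*0.0^2 = 0.0


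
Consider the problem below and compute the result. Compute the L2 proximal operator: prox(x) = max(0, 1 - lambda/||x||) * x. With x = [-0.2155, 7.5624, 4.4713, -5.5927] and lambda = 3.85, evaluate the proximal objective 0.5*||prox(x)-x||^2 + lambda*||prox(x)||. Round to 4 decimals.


Step 1: Compute ||x||.
||x|| = 10.4167
Step 2: Compute scaling factor.
scale = max(0, 1 - 3.85/10.4167) = 0.6304
Step 3: prox(x) = [-0.1359, 4.7673, 2.8187, -3.5256]
||prox(x)|| = 6.5667
Step 4: Proximal objective.
0.5*||prox-x||^2 = 7.4113
lambda*||prox|| = 25.2818
Total = 32.693


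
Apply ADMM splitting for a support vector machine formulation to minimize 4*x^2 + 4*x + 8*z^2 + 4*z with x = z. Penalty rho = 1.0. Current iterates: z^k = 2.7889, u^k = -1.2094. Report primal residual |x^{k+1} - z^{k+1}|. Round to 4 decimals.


ADMM iteration with rho = 1.0, z^k = 2.7889, u^k = -1.2094
Step 1: x-update.
Minimize 4*x^2 + 4*x + (1.0/2)*(x - 2.7889 - 1.2094)^2
FOC: (2*4 + 1.0)*x = -4 + 1.0*(2.7889 + 1.2094)
x^{k+1} = -0.0002
Step 2: z-update.
Minimize 8*z^2 + 4*z + (1.0/2)*(-0.0002 - z - 1.2094)^2
FOC: (2*8 + 1.0)*z = -4 + 1.0*(-0.0002 - 1.2094)
z^{k+1} = -0.3064
Step 3: u-update.
u^{k+1} = -1.2094 - 0.0002 + 0.3064 = -0.9031
Step 4: Primal residual = |-0.0002 + 0.3064| = 0.3063


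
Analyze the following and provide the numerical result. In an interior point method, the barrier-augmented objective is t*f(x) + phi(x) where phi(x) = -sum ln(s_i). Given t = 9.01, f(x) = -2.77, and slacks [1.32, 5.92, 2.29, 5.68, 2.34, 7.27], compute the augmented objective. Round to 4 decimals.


Step 1: Compute log-barrier.
ln values: [0.2776, 1.7783, 0.8286, 1.737, 0.8502, 1.9838]
phi = -(0.2776 + 1.7783 + 0.8286 + 1.737 + 0.8502 + 1.9838) = -7.4554
Step 2: Compute augmented objective.
t*f(x) = 9.01*-2.77 = -24.9577
Total = -24.9577 - 7.4554 = -32.4131


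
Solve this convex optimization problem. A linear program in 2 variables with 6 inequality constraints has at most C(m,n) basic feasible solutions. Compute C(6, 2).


Each vertex corresponds to some choice of n active constraints out of m, so the number of vertices is at most C(m, n) = m! / (n!(m-n)!).
m = 6, n = 2
Numerator: 6 * 5
Denominator: 2! = 2
C(6, 2) = 15


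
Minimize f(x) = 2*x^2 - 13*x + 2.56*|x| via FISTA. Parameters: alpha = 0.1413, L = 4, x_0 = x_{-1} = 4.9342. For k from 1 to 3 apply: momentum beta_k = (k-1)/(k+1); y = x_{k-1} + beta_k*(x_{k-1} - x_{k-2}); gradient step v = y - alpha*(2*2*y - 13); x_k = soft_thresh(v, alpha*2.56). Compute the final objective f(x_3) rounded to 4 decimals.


FISTA on f(x) = 2*x^2 - 13*x + 2.56*|x|
L = 4, alpha = 0.1413
Iteration 1: beta = 0.0, y = 4.9342 + 0.0*(4.9342 - 4.9342) = 4.9342
  grad(y) = 6.7368, v = y - alpha*grad = 3.9823
  prox(v) = soft_thresh(3.9823, 0.3617) = 3.6206
Iteration 2: beta = 0.3333, y = 3.6206 + 0.3333*(3.6206 - 4.9342) = 3.1827
  grad(y) = -0.2693, v = y - alpha*grad = 3.2207
  prox(v) = soft_thresh(3.2207, 0.3617) = 2.859
Iteration 3: beta = 0.5, y = 2.859 + 0.5*(2.859 - 3.6206) = 2.4782
  grad(y) = -3.0871, v = y - alpha*grad = 2.9144
  prox(v) = soft_thresh(2.9144, 0.3617) = 2.5527
f(x_3) = 2*2.5527^2 - 13*2.5527 + 2.56*|2.5527| = -13.6176


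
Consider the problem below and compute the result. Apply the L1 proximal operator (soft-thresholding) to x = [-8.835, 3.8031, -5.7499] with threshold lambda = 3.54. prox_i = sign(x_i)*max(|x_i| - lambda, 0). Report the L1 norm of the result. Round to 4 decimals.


Soft-thresholding with lambda = 3.54:
prox(-8.835) = sign(-8.835)*max(|-8.835| - 3.54, 0) = -5.295
prox(3.8031) = sign(3.8031)*max(|3.8031| - 3.54, 0) = 0.2631
prox(-5.7499) = sign(-5.7499)*max(|-5.7499| - 3.54, 0) = -2.2099
prox(x) = [-5.295, 0.2631, -2.2099]
||prox(x)||_1 = 5.295 + 0.2631 + 2.2099 = 7.768


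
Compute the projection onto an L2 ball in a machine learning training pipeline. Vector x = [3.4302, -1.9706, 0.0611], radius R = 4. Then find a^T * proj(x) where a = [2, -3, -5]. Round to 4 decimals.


Step 1: Compute ||x|| (intermediates to 6 decimals).
||x|| = sqrt(3.4302^2 + (-1.9706)^2 + 0.0611^2) = 3.956421
Step 2: Project.
Since ||x|| <= R, proj = x (no scaling needed).
proj(x) = [3.4302, -1.9706, 0.0611]
Step 3: Dot product.
a^T * proj(x) = 2*3.4302 - 3*(-1.9706) - 5*0.0611 = 12.4667


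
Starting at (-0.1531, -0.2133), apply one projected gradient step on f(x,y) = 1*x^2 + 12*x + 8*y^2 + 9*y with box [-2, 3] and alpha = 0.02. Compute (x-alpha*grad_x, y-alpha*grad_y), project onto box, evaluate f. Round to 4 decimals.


Step 1: Compute gradient at (-0.1531, -0.2133).
grad_x = 2*1*-0.1531 + 12 = 11.6938
grad_y = 2*8*-0.2133 + 9 = 5.5872
Step 2: Gradient step.
x_raw = -0.1531 - 0.02*11.6938 = -0.387
y_raw = -0.2133 - 0.02*5.5872 = -0.325
Step 3: Project onto [-2, 3].
x_proj = clip(-0.387) = -0.387
y_proj = clip(-0.325) = -0.325
Step 4: Evaluate f.
f(-0.387, -0.325) = -6.5741


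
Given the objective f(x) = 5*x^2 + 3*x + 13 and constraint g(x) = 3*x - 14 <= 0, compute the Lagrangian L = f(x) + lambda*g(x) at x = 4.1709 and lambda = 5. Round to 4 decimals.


Step 1: Evaluate f(x).
f(4.1709) = 5*4.1709^2 + 3*4.1709 + 13 = 112.4947
Step 2: Evaluate g(x).
g(4.1709) = 3*4.1709 - 14 = -1.4873
Step 3: Compute Lagrangian.
L = 112.4947 + 5*-1.4873 = 105.0582


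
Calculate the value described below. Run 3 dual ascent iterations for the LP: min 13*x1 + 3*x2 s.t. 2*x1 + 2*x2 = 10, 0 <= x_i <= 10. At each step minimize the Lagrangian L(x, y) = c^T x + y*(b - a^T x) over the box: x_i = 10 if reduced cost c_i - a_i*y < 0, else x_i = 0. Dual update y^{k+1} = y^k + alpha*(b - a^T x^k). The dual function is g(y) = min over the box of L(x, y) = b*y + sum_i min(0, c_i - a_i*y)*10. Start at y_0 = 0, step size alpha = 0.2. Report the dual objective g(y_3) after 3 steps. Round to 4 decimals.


Dual ascent for LP: min 13*x1 + 3*x2, 2*x1 + 2*x2 = 10, 0 <= x_i <= 10
Step 1: y^k = 0.0, reduced costs: (13.0, 3.0)
  x^k = (0.0, 0.0), subgradient = b - a^T x = 10.0
  y^{k+1} = 0.0 + 0.2*10.0 = 2.0
Step 2: y^k = 2.0, reduced costs: (9.0, -1.0)
  x^k = (0.0, 10.0), subgradient = b - a^T x = -10.0
  y^{k+1} = 2.0 + 0.2*-10.0 = 0.0
Step 3: y^k = 0.0, reduced costs: (13.0, 3.0)
  x^k = (0.0, 0.0), subgradient = b - a^T x = 10.0
  y^{k+1} = 0.0 + 0.2*10.0 = 2.0
Dual objective at y_3 = 2.0: reduced costs (9.0, -1.0), box minimizer x = (0.0, 10.0)
g(y_3) = b*y + (c1 - a1*y)*x1 + (c2 - a2*y)*x2 = 10*2.0 + 9.0*0.0 + (-1.0)*10.0 = 20.0 + 0.0 - 10.0 = 10.0


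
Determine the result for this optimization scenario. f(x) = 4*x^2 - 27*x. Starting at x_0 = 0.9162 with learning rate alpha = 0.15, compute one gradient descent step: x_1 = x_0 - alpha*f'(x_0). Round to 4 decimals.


We compute the gradient at x_0 and apply the update.
f'(x) = 8*x - 27
f'(0.9162) = 8*0.9162 - 27 = -19.6704
x_1 = 0.9162 - 0.15*-19.6704 = 3.8668


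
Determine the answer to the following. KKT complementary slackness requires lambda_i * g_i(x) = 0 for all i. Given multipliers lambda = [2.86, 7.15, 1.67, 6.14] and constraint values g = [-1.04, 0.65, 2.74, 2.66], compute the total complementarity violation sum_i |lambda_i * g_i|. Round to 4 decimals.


KKT complementary slackness check:
lambda_1 * g_1 = 2.86 * -1.04 = -2.9744
lambda_2 * g_2 = 7.15 * 0.65 = 4.6475
lambda_3 * g_3 = 1.67 * 2.74 = 4.5758
lambda_4 * g_4 = 6.14 * 2.66 = 16.3324
Total violation = 2.9744 + 4.6475 + 4.5758 + 16.3324 = 28.5301


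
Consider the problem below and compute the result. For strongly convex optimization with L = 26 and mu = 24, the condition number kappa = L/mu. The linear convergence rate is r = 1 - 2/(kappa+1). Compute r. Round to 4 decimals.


Step 1: Compute the condition number.
kappa = L/mu = 26/24 = 1.0833
Step 2: Compute the convergence rate.
r = 1 - 2/(kappa + 1) = 1 - 2*mu/(L + mu) = (L - mu)/(L + mu) = 2/50 = 0.04


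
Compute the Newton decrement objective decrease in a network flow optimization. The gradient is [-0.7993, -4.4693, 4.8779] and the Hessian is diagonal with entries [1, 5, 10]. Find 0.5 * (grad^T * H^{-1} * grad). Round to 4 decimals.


Step 1: H is diagonal, so H^(-1) * g = [-0.7993, -0.8939, 0.4878].
Step 2: g^T H^(-1) g = sum_i g_i^2 / H_ii
  = (-0.7993)^2/1 + (-4.4693)^2/5 + (4.8779)^2/10
  = 0.6389 + 3.9949 + 2.3794 = 7.0132
Step 3: Objective decrease = 0.5 * g^T H^(-1) g = 3.5066


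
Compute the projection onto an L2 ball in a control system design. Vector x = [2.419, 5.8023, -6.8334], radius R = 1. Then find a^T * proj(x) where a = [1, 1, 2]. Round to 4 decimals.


Step 1: Compute ||x|| (intermediates to 6 decimals).
||x|| = sqrt(2.419^2 + 5.8023^2 + (-6.8334)^2) = 9.285128
Step 2: Project.
Since ||x|| > R, scale = R/||x|| = 1/9.285128 = 0.107699, proj(x) = scale * x
proj(x) = [0.260524, 0.624902, -0.73595]
Step 3: Dot product.
a^T * proj(x) = 1*0.260524 + 1*0.624902 + 2*(-0.73595) = -0.5865


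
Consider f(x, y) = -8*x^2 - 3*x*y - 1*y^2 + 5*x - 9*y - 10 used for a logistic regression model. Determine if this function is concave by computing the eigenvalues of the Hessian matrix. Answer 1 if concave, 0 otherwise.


The Hessian of f(x,y) = -8*x^2 - 3*x*y - 1*y^2 + 5*x - 9*y - 10 is:
H = [[-16, -3], [-3, -2]]
Trace = -16 - 2 = -18
Determinant = -16*-2 - (-3)^2 = 23
Discriminant = (-18)^2 - 4*23 = 232.0
Eigenvalues: lambda_1 = -16.6158, lambda_2 = -1.3842
The function is concave.

1


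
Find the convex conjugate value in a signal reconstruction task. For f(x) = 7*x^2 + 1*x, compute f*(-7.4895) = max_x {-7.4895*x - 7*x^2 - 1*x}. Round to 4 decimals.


f*(y) = sup_x {y*x - a*x^2 - b*x} = sup_x {(y-b)*x - a*x^2}
FOC: (y - b) - 2a*x = 0 => x* = (y - b)/(2a)
x* = (-7.4895 - 1)/(2*7) = -0.6064
f*(-7.4895) = (y-b)^2/(4a) = (-7.4895 - 1)^2/(4*7)
= 72.0716/28 = 2.574


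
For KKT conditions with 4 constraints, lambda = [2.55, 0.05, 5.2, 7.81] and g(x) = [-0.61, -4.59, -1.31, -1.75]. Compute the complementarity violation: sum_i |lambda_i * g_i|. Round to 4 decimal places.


KKT complementary slackness check:
lambda_1 * g_1 = 2.55 * -0.61 = -1.5555
lambda_2 * g_2 = 0.05 * -4.59 = -0.2295
lambda_3 * g_3 = 5.2 * -1.31 = -6.812
lambda_4 * g_4 = 7.81 * -1.75 = -13.6675
Total violation = 1.5555 + 0.2295 + 6.812 + 13.6675 = 22.2645


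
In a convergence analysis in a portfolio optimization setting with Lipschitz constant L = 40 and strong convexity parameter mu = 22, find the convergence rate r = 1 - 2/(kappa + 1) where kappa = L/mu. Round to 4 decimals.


Step 1: Compute the condition number.
kappa = L/mu = 40/22 = 1.8182
Step 2: Compute the convergence rate.
r = 1 - 2/(kappa + 1) = 1 - 2*mu/(L + mu) = (L - mu)/(L + mu) = 18/62 = 0.2903


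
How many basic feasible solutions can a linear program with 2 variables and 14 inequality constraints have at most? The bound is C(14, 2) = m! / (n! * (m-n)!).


Each vertex corresponds to some choice of n active constraints out of m, so the number of vertices is at most C(m, n) = m! / (n!(m-n)!).
m = 14, n = 2
Numerator: 14 * 13
Denominator: 2! = 2
C(14, 2) = 91


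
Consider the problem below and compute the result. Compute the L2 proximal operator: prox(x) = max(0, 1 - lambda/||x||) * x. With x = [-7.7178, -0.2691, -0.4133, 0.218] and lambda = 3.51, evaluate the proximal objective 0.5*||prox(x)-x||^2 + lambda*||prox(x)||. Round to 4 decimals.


Step 1: Compute ||x||.
||x|| = 7.7366
Step 2: Compute scaling factor.
scale = max(0, 1 - 3.51/7.7366) = 0.5463
Step 3: prox(x) = [-4.2163, -0.147, -0.2258, 0.1191]
||prox(x)|| = 4.2266
Step 4: Proximal objective.
0.5*||prox-x||^2 = 6.1601
lambda*||prox|| = 14.8354
Total = 20.9955


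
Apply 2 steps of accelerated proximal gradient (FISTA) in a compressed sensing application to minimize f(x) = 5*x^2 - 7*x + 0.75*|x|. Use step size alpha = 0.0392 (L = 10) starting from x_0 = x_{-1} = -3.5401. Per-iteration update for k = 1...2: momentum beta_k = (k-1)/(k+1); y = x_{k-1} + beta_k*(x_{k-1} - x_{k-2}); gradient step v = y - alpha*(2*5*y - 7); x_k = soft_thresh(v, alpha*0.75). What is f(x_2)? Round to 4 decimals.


FISTA on f(x) = 5*x^2 - 7*x + 0.75*|x|
L = 10, alpha = 0.0392
Iteration 1: beta = 0.0, y = -3.5401 + 0.0*(-3.5401 + 3.5401) = -3.5401
  grad(y) = -42.401, v = y - alpha*grad = -1.878
  prox(v) = soft_thresh(-1.878, 0.0294) = -1.8486
Iteration 2: beta = 0.3333, y = -1.8486 + 0.3333*(-1.8486 + 3.5401) = -1.2847
  grad(y) = -19.8474, v = y - alpha*grad = -0.5067
  prox(v) = soft_thresh(-0.5067, 0.0294) = -0.4773
f(x_2) = 5*(-0.4773)^2 - 7*(-0.4773) + 0.75*|-0.4773| = 4.8384


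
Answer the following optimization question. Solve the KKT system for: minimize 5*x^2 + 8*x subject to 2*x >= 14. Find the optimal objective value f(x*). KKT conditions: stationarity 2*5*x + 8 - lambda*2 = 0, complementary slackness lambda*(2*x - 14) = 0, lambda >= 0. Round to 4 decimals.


Step 1: Try lambda = 0 (constraint inactive).
x_unc = -8/(2*5) = -0.8
Check: 2*-0.8 = -1.6 < 14 -- violated!
Step 2: Constraint must be active: 2*x = 14
x* = 14/2 = 7.0
lambda = (2*5*7.0 + 8)/2 = 39.0
Step 3: Compute optimal value.
f(x*) = 5*7.0^2 + 8*7.0 = 301.0


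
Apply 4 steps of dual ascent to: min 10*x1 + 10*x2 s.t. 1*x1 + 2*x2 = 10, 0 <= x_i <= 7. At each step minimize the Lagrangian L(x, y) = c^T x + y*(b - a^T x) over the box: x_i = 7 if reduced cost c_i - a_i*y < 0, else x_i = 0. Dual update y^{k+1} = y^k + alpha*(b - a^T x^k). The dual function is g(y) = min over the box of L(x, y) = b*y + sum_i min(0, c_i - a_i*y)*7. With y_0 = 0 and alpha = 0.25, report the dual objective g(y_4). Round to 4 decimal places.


Dual ascent for LP: min 10*x1 + 10*x2, 1*x1 + 2*x2 = 10, 0 <= x_i <= 7
Step 1: y^k = 0.0, reduced costs: (10.0, 10.0)
  x^k = (0.0, 0.0), subgradient = b - a^T x = 10.0
  y^{k+1} = 0.0 + 0.25*10.0 = 2.5
Step 2: y^k = 2.5, reduced costs: (7.5, 5.0)
  x^k = (0.0, 0.0), subgradient = b - a^T x = 10.0
  y^{k+1} = 2.5 + 0.25*10.0 = 5.0
Step 3: y^k = 5.0, reduced costs: (5.0, 0.0)
  x^k = (0.0, 0.0), subgradient = b - a^T x = 10.0
  y^{k+1} = 5.0 + 0.25*10.0 = 7.5
Step 4: y^k = 7.5, reduced costs: (2.5, -5.0)
  x^k = (0.0, 7.0), subgradient = b - a^T x = -4.0
  y^{k+1} = 7.5 + 0.25*-4.0 = 6.5
Dual objective at y_4 = 6.5: reduced costs (3.5, -3.0), box minimizer x = (0.0, 7.0)
g(y_4) = b*y + (c1 - a1*y)*x1 + (c2 - a2*y)*x2 = 10*6.5 + 3.5*0.0 + (-3.0)*7.0 = 65.0 + 0.0 - 21.0 = 44.0


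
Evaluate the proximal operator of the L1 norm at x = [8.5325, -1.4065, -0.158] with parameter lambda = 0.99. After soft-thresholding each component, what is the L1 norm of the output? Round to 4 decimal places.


Soft-thresholding with lambda = 0.99:
prox(8.5325) = sign(8.5325)*max(|8.5325| - 0.99, 0) = 7.5425
prox(-1.4065) = sign(-1.4065)*max(|-1.4065| - 0.99, 0) = -0.4165
prox(-0.158) = sign(-0.158)*max(|-0.158| - 0.99, 0) = 0.0
prox(x) = [7.5425, -0.4165, 0.0]
||prox(x)||_1 = 7.5425 + 0.4165 + 0.0 = 7.959


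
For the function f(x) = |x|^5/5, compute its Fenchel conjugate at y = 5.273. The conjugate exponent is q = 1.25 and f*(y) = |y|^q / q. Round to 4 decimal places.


The conjugate exponent q satisfies 1/p + 1/q = 1.
p = 5, so q = 5/(5 - 1) = 1.25
|y|^q = 5.273^1.25 = 7.9905
f*(5.273) = 7.9905 / 1.25 = 6.3924


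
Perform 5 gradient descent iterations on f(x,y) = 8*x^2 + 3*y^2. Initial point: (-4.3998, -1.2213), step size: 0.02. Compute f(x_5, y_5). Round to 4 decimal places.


Gradient descent on f(x,y) = 8*x^2 + 3*y^2.
Starting point: (-4.3998, -1.2213), alpha = 0.02
Step 1: grad_x = 2*8*-4.3998 = -70.3968, grad_y = 2*3*-1.2213 = -7.3278
  x_1 = -4.3998 - 0.02*-70.3968 = -2.9919
  y_1 = -1.2213 - 0.02*-7.3278 = -1.0747
Step 2: grad_x = 2*8*-2.9919 = -47.8698, grad_y = 2*3*-1.0747 = -6.4485
  x_2 = -2.9919 - 0.02*-47.8698 = -2.0345
  y_2 = -1.0747 - 0.02*-6.4485 = -0.9458
Step 3: grad_x = 2*8*-2.0345 = -32.5515, grad_y = 2*3*-0.9458 = -5.6746
  x_3 = -2.0345 - 0.02*-32.5515 = -1.3834
  y_3 = -0.9458 - 0.02*-5.6746 = -0.8323
Step 4: grad_x = 2*8*-1.3834 = -22.135, grad_y = 2*3*-0.8323 = -4.9937
  x_4 = -1.3834 - 0.02*-22.135 = -0.9407
  y_4 = -0.8323 - 0.02*-4.9937 = -0.7324
Step 5: grad_x = 2*8*-0.9407 = -15.0518, grad_y = 2*3*-0.7324 = -4.3944
  x_5 = -0.9407 - 0.02*-15.0518 = -0.6397
  y_5 = -0.7324 - 0.02*-4.3944 = -0.6445
f(-0.6397, -0.6445) = 8*(-0.6397)^2 + 3*(-0.6445)^2 = 4.52


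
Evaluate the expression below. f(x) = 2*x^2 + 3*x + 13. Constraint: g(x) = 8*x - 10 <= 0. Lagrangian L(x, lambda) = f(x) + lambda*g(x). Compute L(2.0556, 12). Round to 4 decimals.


Step 1: Evaluate f(x).
f(2.0556) = 2*2.0556^2 + 3*2.0556 + 13 = 27.6178
Step 2: Evaluate g(x).
g(2.0556) = 8*2.0556 - 10 = 6.4448
Step 3: Compute Lagrangian.
L = 27.6178 + 12*6.4448 = 104.9554


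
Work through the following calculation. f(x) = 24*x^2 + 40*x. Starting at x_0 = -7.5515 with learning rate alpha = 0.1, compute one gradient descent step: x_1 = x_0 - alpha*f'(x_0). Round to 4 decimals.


We compute the gradient at x_0 and apply the update.
f'(x) = 48*x + 40
f'(-7.5515) = 48*-7.5515 + 40 = -322.472
x_1 = -7.5515 - 0.1*-322.472 = 24.6957


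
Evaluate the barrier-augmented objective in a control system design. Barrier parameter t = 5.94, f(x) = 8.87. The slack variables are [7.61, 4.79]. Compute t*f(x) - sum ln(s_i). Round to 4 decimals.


Step 1: Compute log-barrier.
ln values: [2.0295, 1.5665]
phi = -(2.0295 + 1.5665) = -3.596
Step 2: Compute augmented objective.
t*f(x) = 5.94*8.87 = 52.6878
Total = 52.6878 - 3.596 = 49.0918


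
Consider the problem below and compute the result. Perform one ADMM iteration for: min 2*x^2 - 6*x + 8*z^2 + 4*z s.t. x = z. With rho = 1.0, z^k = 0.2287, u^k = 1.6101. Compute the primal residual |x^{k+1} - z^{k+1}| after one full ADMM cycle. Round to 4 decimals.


ADMM iteration with rho = 1.0, z^k = 0.2287, u^k = 1.6101
Step 1: x-update.
Minimize 2*x^2 - 6*x + (1.0/2)*(x - 0.2287 + 1.6101)^2
FOC: (2*2 + 1.0)*x = 6 + 1.0*(0.2287 - 1.6101)
x^{k+1} = 0.9237
Step 2: z-update.
Minimize 8*z^2 + 4*z + (1.0/2)*(0.9237 - z + 1.6101)^2
FOC: (2*8 + 1.0)*z = -4 + 1.0*(0.9237 + 1.6101)
z^{k+1} = -0.0862
Step 3: u-update.
u^{k+1} = 1.6101 + 0.9237 + 0.0862 = 2.6201
Step 4: Primal residual = |0.9237 + 0.0862| = 1.01


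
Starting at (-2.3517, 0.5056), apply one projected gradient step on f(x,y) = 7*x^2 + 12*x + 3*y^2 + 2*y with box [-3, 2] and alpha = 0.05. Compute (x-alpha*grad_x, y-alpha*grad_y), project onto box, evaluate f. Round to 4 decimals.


Step 1: Compute gradient at (-2.3517, 0.5056).
grad_x = 2*7*-2.3517 + 12 = -20.9238
grad_y = 2*3*0.5056 + 2 = 5.0336
Step 2: Gradient step.
x_raw = -2.3517 - 0.05*-20.9238 = -1.3055
y_raw = 0.5056 - 0.05*5.0336 = 0.2539
Step 3: Project onto [-3, 2].
x_proj = clip(-1.3055) = -1.3055
y_proj = clip(0.2539) = 0.2539
Step 4: Evaluate f.
f(-1.3055, 0.2539) = -3.0344


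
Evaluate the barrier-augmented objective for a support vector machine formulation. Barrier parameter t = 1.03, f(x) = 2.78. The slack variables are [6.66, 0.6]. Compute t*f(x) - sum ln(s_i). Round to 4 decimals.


Step 1: Compute log-barrier.
ln values: [1.8961, -0.5108]
phi = -(1.8961 - 0.5108) = -1.3853
Step 2: Compute augmented objective.
t*f(x) = 1.03*2.78 = 2.8634
Total = 2.8634 - 1.3853 = 1.4781


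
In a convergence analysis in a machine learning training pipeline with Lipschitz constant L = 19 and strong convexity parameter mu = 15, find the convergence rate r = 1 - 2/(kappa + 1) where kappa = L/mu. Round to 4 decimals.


Step 1: Compute the condition number.
kappa = L/mu = 19/15 = 1.2667
Step 2: Compute the convergence rate.
r = 1 - 2/(kappa + 1) = 1 - 2*mu/(L + mu) = (L - mu)/(L + mu) = 4/34 = 0.1176


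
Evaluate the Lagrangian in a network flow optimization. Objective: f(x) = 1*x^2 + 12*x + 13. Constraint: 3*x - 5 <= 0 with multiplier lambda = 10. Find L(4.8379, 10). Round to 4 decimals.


Step 1: Evaluate f(x).
f(4.8379) = 1*4.8379^2 + 12*4.8379 + 13 = 94.4601
Step 2: Evaluate g(x).
g(4.8379) = 3*4.8379 - 5 = 9.5137
Step 3: Compute Lagrangian.
L = 94.4601 + 10*9.5137 = 189.5971


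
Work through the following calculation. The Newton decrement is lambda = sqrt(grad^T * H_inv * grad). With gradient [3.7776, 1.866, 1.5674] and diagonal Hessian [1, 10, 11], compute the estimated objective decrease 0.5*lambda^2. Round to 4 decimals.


Step 1: H is diagonal, so H^(-1) * g = [3.7776, 0.1866, 0.1425].
Step 2: g^T H^(-1) g = sum_i g_i^2 / H_ii
  = (3.7776)^2/1 + (1.866)^2/10 + (1.5674)^2/11
  = 14.2703 + 0.3482 + 0.2233 = 14.8418
Step 3: Objective decrease = 0.5 * g^T H^(-1) g = 7.4209


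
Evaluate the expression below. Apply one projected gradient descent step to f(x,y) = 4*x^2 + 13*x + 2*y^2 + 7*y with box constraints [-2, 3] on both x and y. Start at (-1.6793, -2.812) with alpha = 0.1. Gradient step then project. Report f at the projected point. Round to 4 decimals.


Step 1: Compute gradient at (-1.6793, -2.812).
grad_x = 2*4*-1.6793 + 13 = -0.4344
grad_y = 2*2*-2.812 + 7 = -4.248
Step 2: Gradient step.
x_raw = -1.6793 - 0.1*-0.4344 = -1.6359
y_raw = -2.812 - 0.1*-4.248 = -2.3872
Step 3: Project onto [-2, 3].
x_proj = clip(-1.6359) = -1.6359
y_proj = clip(-2.3872) = -2.0
Step 4: Evaluate f.
f(-1.6359, -2.0) = -16.562


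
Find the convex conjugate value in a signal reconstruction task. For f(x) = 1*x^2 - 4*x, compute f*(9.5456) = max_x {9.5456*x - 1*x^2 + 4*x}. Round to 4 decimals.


f*(y) = sup_x {y*x - a*x^2 - b*x} = sup_x {(y-b)*x - a*x^2}
FOC: (y - b) - 2a*x = 0 => x* = (y - b)/(2a)
x* = (9.5456 + 4)/(2*1) = 6.7728
f*(9.5456) = (y-b)^2/(4a) = (9.5456 + 4)^2/(4*1)
= 183.4833/4 = 45.8708


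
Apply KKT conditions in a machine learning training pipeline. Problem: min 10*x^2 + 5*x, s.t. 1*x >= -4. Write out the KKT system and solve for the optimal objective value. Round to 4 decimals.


Step 1: Try lambda = 0 (constraint inactive).
Stationarity: 2*10*x + 5 = 0
x* = -5/(2*10) = -0.25
Check constraint: 1*-0.25 = -0.25 >= -4 -- satisfied.
Step 2: Compute optimal value.
f(x*) = 10*(-0.25)^2 + 5*(-0.25) = -0.625


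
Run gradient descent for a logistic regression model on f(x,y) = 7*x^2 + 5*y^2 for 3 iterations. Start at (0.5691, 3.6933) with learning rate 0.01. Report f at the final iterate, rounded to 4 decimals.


Gradient descent on f(x,y) = 7*x^2 + 5*y^2.
Starting point: (0.5691, 3.6933), alpha = 0.01
Step 1: grad_x = 2*7*0.5691 = 7.9674, grad_y = 2*5*3.6933 = 36.933
  x_1 = 0.5691 - 0.01*7.9674 = 0.4894
  y_1 = 3.6933 - 0.01*36.933 = 3.324
Step 2: grad_x = 2*7*0.4894 = 6.852, grad_y = 2*5*3.324 = 33.2397
  x_2 = 0.4894 - 0.01*6.852 = 0.4209
  y_2 = 3.324 - 0.01*33.2397 = 2.9916
Step 3: grad_x = 2*7*0.4209 = 5.8927, grad_y = 2*5*2.9916 = 29.9157
  x_3 = 0.4209 - 0.01*5.8927 = 0.362
  y_3 = 2.9916 - 0.01*29.9157 = 2.6924
f(0.362, 2.6924) = 7*0.362^2 + 5*2.6924^2 = 37.1627


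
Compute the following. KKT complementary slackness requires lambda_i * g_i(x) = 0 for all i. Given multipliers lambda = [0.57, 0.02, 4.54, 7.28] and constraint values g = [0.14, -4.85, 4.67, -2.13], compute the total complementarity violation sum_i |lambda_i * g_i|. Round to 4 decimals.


KKT complementary slackness check:
lambda_1 * g_1 = 0.57 * 0.14 = 0.0798
lambda_2 * g_2 = 0.02 * -4.85 = -0.097
lambda_3 * g_3 = 4.54 * 4.67 = 21.2018
lambda_4 * g_4 = 7.28 * -2.13 = -15.5064
Total violation = 0.0798 + 0.097 + 21.2018 + 15.5064 = 36.885


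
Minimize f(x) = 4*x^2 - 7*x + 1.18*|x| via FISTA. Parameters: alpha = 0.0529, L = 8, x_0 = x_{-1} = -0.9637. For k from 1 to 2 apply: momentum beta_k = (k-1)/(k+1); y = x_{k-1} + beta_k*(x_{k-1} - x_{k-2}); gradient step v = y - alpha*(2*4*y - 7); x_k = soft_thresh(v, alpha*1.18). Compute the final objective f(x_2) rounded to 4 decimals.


FISTA on f(x) = 4*x^2 - 7*x + 1.18*|x|
L = 8, alpha = 0.0529
Iteration 1: beta = 0.0, y = -0.9637 + 0.0*(-0.9637 + 0.9637) = -0.9637
  grad(y) = -14.7096, v = y - alpha*grad = -0.1856
  prox(v) = soft_thresh(-0.1856, 0.0624) = -0.1231
Iteration 2: beta = 0.3333, y = -0.1231 + 0.3333*(-0.1231 + 0.9637) = 0.157
  grad(y) = -5.7436, v = y - alpha*grad = 0.4609
  prox(v) = soft_thresh(0.4609, 0.0624) = 0.3985
f(x_2) = 4*0.3985^2 - 7*0.3985 + 1.18*|0.3985| = -1.684


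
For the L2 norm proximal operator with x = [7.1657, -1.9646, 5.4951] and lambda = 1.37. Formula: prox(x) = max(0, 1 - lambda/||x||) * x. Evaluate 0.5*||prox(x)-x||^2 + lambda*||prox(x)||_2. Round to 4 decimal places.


Step 1: Compute ||x||.
||x|| = 9.2414
Step 2: Compute scaling factor.
scale = max(0, 1 - 1.37/9.2414) = 0.8518
Step 3: prox(x) = [6.1034, -1.6734, 4.6805]
||prox(x)|| = 7.8714
Step 4: Proximal objective.
0.5*||prox-x||^2 = 0.9385
lambda*||prox|| = 10.7838
Total = 11.7222


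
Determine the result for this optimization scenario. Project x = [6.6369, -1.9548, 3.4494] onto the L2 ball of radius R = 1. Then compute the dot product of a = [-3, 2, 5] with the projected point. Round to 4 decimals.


Step 1: Compute ||x|| (intermediates to 6 decimals).
||x|| = sqrt(6.6369^2 + (-1.9548)^2 + 3.4494^2) = 7.73098
Step 2: Project.
Since ||x|| > R, scale = R/||x|| = 1/7.73098 = 0.12935, proj(x) = scale * x
proj(x) = [0.858483, -0.252853, 0.44618]
Step 3: Dot product.
a^T * proj(x) = -3*0.858483 + 2*(-0.252853) + 5*0.44618 = -0.8503


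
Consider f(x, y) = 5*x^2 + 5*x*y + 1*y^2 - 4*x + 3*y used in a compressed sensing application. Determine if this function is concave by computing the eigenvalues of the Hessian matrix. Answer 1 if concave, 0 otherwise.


The Hessian of f(x,y) = 5*x^2 + 5*x*y + 1*y^2 - 4*x + 3*y is:
H = [[10, 5], [5, 2]]
Trace = 10 + 2 = 12
Determinant = 10*2 - (5)^2 = -5
Discriminant = (12)^2 - 4*-5 = 164.0
Eigenvalues: lambda_1 = -0.4031, lambda_2 = 12.4031
The function is not concave.

0


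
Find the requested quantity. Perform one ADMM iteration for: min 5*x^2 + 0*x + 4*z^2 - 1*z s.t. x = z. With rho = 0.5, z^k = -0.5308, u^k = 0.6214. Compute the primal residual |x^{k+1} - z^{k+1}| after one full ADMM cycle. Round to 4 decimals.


ADMM iteration with rho = 0.5, z^k = -0.5308, u^k = 0.6214
Step 1: x-update.
Minimize 5*x^2 + 0*x + (0.5/2)*(x + 0.5308 + 0.6214)^2
FOC: (2*5 + 0.5)*x = 0 + 0.5*(-0.5308 - 0.6214)
x^{k+1} = -0.0549
Step 2: z-update.
Minimize 4*z^2 - 1*z + (0.5/2)*(-0.0549 - z + 0.6214)^2
FOC: (2*4 + 0.5)*z = 1 + 0.5*(-0.0549 + 0.6214)
z^{k+1} = 0.151
Step 3: u-update.
u^{k+1} = 0.6214 - 0.0549 - 0.151 = 0.4156
Step 4: Primal residual = |-0.0549 - 0.151| = 0.2058


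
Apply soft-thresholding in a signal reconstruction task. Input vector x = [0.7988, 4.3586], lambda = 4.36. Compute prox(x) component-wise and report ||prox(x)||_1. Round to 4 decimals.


Soft-thresholding with lambda = 4.36:
prox(0.7988) = sign(0.7988)*max(|0.7988| - 4.36, 0) = 0.0
prox(4.3586) = sign(4.3586)*max(|4.3586| - 4.36, 0) = 0.0
prox(x) = [0.0, 0.0]
||prox(x)||_1 = 0.0 + 0.0 = 0.0


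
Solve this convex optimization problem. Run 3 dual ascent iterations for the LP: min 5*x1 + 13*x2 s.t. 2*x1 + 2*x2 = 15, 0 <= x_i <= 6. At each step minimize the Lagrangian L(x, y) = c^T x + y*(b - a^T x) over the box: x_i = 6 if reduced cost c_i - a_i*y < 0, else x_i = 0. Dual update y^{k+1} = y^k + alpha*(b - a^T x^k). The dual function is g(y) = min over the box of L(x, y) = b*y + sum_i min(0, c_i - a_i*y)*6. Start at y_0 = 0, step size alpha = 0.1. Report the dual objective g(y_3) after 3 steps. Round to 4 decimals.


Dual ascent for LP: min 5*x1 + 13*x2, 2*x1 + 2*x2 = 15, 0 <= x_i <= 6
Step 1: y^k = 0.0, reduced costs: (5.0, 13.0)
  x^k = (0.0, 0.0), subgradient = b - a^T x = 15.0
  y^{k+1} = 0.0 + 0.1*15.0 = 1.5
Step 2: y^k = 1.5, reduced costs: (2.0, 10.0)
  x^k = (0.0, 0.0), subgradient = b - a^T x = 15.0
  y^{k+1} = 1.5 + 0.1*15.0 = 3.0
Step 3: y^k = 3.0, reduced costs: (-1.0, 7.0)
  x^k = (6.0, 0.0), subgradient = b - a^T x = 3.0
  y^{k+1} = 3.0 + 0.1*3.0 = 3.3
Dual objective at y_3 = 3.3: reduced costs (-1.6, 6.4), box minimizer x = (6.0, 0.0)
g(y_3) = b*y + (c1 - a1*y)*x1 + (c2 - a2*y)*x2 = 15*3.3 + (-1.6)*6.0 + 6.4*0.0 = 49.5 - 9.6 + 0.0 = 39.9


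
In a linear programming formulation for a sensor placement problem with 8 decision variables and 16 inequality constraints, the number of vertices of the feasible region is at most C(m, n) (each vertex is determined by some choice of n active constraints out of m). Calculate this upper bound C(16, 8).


Each vertex corresponds to some choice of n active constraints out of m, so the number of vertices is at most C(m, n) = m! / (n!(m-n)!).
m = 16, n = 8
Numerator: 16 * 15 * 14 * 13 * 12 * 11 * 10 * 9
Denominator: 8! = 40320
C(16, 8) = 12870


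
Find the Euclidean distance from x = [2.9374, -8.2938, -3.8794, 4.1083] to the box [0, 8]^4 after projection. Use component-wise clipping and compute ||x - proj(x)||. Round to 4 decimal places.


Project each component onto [0, 8].
clip(2.9374) = 2.9374, clip(-8.2938) = 0.0, clip(-3.8794) = 0.0, clip(4.1083) = 4.1083
Projection = [2.9374, 0.0, 0.0, 4.1083]
Squared diffs: [0.0, 68.7871, 15.0497, 0.0]
Distance = sqrt(83.8368) = 9.1562


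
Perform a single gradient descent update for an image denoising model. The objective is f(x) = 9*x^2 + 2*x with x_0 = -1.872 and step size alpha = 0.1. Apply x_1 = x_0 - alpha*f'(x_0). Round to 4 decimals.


We compute the gradient at x_0 and apply the update.
f'(x) = 18*x + 2
f'(-1.872) = 18*-1.872 + 2 = -31.696
x_1 = -1.872 - 0.1*-31.696 = 1.2976


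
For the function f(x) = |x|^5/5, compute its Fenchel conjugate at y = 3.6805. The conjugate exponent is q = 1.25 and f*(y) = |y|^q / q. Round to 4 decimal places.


The conjugate exponent q satisfies 1/p + 1/q = 1.
p = 5, so q = 5/(5 - 1) = 1.25
|y|^q = 3.6805^1.25 = 5.0978
f*(3.6805) = 5.0978 / 1.25 = 4.0782


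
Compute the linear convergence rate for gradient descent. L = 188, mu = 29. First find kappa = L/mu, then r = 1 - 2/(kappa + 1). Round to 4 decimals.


Step 1: Compute the condition number.
kappa = L/mu = 188/29 = 6.4828
Step 2: Compute the convergence rate.
r = 1 - 2/(kappa + 1) = 1 - 2*mu/(L + mu) = (L - mu)/(L + mu) = 159/217 = 0.7327


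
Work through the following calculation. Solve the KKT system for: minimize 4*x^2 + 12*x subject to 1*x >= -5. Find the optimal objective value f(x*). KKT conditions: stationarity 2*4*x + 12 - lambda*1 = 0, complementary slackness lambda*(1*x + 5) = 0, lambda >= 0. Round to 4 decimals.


Step 1: Try lambda = 0 (constraint inactive).
Stationarity: 2*4*x + 12 = 0
x* = -12/(2*4) = -1.5
Check constraint: 1*-1.5 = -1.5 >= -5 -- satisfied.
Step 2: Compute optimal value.
f(x*) = 4*(-1.5)^2 + 12*(-1.5) = -9.0


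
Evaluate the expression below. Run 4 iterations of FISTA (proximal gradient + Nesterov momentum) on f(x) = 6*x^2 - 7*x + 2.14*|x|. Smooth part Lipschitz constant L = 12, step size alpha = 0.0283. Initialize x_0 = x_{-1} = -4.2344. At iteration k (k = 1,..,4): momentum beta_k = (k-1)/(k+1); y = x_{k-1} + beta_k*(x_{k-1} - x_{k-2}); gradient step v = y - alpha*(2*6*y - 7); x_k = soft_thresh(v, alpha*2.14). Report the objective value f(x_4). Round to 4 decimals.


FISTA on f(x) = 6*x^2 - 7*x + 2.14*|x|
L = 12, alpha = 0.0283
Iteration 1: beta = 0.0, y = -4.2344 + 0.0*(-4.2344 + 4.2344) = -4.2344
  grad(y) = -57.8128, v = y - alpha*grad = -2.5983
  prox(v) = soft_thresh(-2.5983, 0.0606) = -2.5377
Iteration 2: beta = 0.3333, y = -2.5377 + 0.3333*(-2.5377 + 4.2344) = -1.9722
  grad(y) = -30.6662, v = y - alpha*grad = -1.1043
  prox(v) = soft_thresh(-1.1043, 0.0606) = -1.0438
Iteration 3: beta = 0.5, y = -1.0438 + 0.5*(-1.0438 + 2.5377) = -0.2968
  grad(y) = -10.5614, v = y - alpha*grad = 0.0021
  prox(v) = soft_thresh(0.0021, 0.0606) = 0.0
Iteration 4: beta = 0.6, y = 0.0 + 0.6*(0.0 + 1.0438) = 0.6263
  grad(y) = 0.5151, v = y - alpha*grad = 0.6117
  prox(v) = soft_thresh(0.6117, 0.0606) = 0.5511
f(x_4) = 6*0.5511^2 - 7*0.5511 + 2.14*|0.5511| = -0.856
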